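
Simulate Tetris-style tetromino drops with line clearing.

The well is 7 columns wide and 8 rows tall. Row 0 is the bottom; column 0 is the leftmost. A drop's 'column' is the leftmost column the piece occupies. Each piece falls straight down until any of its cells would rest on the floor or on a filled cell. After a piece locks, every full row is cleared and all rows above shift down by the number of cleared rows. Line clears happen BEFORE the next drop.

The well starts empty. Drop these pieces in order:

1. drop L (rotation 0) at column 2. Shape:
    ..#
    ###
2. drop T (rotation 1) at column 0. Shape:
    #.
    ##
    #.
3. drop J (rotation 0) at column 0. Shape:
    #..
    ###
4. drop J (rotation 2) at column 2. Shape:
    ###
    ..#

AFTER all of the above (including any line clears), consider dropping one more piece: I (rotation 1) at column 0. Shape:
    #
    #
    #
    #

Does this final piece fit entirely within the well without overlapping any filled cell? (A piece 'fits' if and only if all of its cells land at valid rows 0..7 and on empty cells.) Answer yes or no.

Answer: no

Derivation:
Drop 1: L rot0 at col 2 lands with bottom-row=0; cleared 0 line(s) (total 0); column heights now [0 0 1 1 2 0 0], max=2
Drop 2: T rot1 at col 0 lands with bottom-row=0; cleared 0 line(s) (total 0); column heights now [3 2 1 1 2 0 0], max=3
Drop 3: J rot0 at col 0 lands with bottom-row=3; cleared 0 line(s) (total 0); column heights now [5 4 4 1 2 0 0], max=5
Drop 4: J rot2 at col 2 lands with bottom-row=3; cleared 0 line(s) (total 0); column heights now [5 4 5 5 5 0 0], max=5
Test piece I rot1 at col 0 (width 1): heights before test = [5 4 5 5 5 0 0]; fits = False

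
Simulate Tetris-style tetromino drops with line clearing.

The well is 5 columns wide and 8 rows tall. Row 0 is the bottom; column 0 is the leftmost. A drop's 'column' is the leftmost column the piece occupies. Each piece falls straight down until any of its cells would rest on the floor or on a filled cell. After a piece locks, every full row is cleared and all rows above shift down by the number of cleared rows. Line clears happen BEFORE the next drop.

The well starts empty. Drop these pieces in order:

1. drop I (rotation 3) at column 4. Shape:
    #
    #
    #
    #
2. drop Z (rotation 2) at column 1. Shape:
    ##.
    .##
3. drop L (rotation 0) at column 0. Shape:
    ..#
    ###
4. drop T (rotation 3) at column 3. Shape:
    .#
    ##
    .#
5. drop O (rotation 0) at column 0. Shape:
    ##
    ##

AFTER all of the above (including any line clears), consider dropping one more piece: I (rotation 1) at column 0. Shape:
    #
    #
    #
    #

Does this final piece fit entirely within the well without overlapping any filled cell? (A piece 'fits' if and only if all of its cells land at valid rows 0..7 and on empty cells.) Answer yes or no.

Drop 1: I rot3 at col 4 lands with bottom-row=0; cleared 0 line(s) (total 0); column heights now [0 0 0 0 4], max=4
Drop 2: Z rot2 at col 1 lands with bottom-row=0; cleared 0 line(s) (total 0); column heights now [0 2 2 1 4], max=4
Drop 3: L rot0 at col 0 lands with bottom-row=2; cleared 0 line(s) (total 0); column heights now [3 3 4 1 4], max=4
Drop 4: T rot3 at col 3 lands with bottom-row=4; cleared 0 line(s) (total 0); column heights now [3 3 4 6 7], max=7
Drop 5: O rot0 at col 0 lands with bottom-row=3; cleared 0 line(s) (total 0); column heights now [5 5 4 6 7], max=7
Test piece I rot1 at col 0 (width 1): heights before test = [5 5 4 6 7]; fits = False

Answer: no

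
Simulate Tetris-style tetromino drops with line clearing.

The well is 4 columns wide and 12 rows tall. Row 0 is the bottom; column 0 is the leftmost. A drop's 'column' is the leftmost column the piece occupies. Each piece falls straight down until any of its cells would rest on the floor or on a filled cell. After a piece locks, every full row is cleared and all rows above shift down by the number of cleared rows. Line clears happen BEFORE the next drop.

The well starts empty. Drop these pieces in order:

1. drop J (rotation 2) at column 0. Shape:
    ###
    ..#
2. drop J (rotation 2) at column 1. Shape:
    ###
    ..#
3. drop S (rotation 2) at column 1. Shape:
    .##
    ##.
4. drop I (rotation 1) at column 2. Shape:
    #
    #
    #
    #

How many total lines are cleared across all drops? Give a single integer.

Drop 1: J rot2 at col 0 lands with bottom-row=0; cleared 0 line(s) (total 0); column heights now [2 2 2 0], max=2
Drop 2: J rot2 at col 1 lands with bottom-row=1; cleared 1 line(s) (total 1); column heights now [0 2 2 2], max=2
Drop 3: S rot2 at col 1 lands with bottom-row=2; cleared 0 line(s) (total 1); column heights now [0 3 4 4], max=4
Drop 4: I rot1 at col 2 lands with bottom-row=4; cleared 0 line(s) (total 1); column heights now [0 3 8 4], max=8

Answer: 1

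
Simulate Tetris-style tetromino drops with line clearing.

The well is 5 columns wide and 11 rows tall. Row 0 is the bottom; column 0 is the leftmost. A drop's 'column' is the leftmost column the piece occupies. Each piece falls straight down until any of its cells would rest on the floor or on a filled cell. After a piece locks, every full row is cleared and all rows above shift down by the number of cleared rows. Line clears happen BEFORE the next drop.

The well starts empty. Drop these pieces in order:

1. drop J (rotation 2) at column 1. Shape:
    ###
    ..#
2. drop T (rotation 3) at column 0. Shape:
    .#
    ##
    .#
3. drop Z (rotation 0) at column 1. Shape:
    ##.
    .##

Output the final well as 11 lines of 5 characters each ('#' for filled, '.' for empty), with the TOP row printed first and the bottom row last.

Drop 1: J rot2 at col 1 lands with bottom-row=0; cleared 0 line(s) (total 0); column heights now [0 2 2 2 0], max=2
Drop 2: T rot3 at col 0 lands with bottom-row=2; cleared 0 line(s) (total 0); column heights now [4 5 2 2 0], max=5
Drop 3: Z rot0 at col 1 lands with bottom-row=4; cleared 0 line(s) (total 0); column heights now [4 6 6 5 0], max=6

Answer: .....
.....
.....
.....
.....
.##..
.###.
##...
.#...
.###.
...#.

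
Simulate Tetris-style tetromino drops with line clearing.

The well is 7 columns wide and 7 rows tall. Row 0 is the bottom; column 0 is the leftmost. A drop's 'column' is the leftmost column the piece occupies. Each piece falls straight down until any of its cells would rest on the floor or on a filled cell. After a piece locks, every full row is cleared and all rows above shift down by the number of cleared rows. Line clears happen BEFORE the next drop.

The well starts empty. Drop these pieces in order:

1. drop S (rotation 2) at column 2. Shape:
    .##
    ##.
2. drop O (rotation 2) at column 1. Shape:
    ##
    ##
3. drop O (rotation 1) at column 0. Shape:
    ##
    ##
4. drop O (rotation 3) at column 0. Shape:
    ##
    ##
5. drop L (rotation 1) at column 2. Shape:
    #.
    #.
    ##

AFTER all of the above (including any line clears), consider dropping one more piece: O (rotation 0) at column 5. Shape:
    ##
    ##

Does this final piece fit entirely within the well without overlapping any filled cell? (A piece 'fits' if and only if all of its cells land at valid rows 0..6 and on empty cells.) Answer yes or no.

Answer: yes

Derivation:
Drop 1: S rot2 at col 2 lands with bottom-row=0; cleared 0 line(s) (total 0); column heights now [0 0 1 2 2 0 0], max=2
Drop 2: O rot2 at col 1 lands with bottom-row=1; cleared 0 line(s) (total 0); column heights now [0 3 3 2 2 0 0], max=3
Drop 3: O rot1 at col 0 lands with bottom-row=3; cleared 0 line(s) (total 0); column heights now [5 5 3 2 2 0 0], max=5
Drop 4: O rot3 at col 0 lands with bottom-row=5; cleared 0 line(s) (total 0); column heights now [7 7 3 2 2 0 0], max=7
Drop 5: L rot1 at col 2 lands with bottom-row=3; cleared 0 line(s) (total 0); column heights now [7 7 6 4 2 0 0], max=7
Test piece O rot0 at col 5 (width 2): heights before test = [7 7 6 4 2 0 0]; fits = True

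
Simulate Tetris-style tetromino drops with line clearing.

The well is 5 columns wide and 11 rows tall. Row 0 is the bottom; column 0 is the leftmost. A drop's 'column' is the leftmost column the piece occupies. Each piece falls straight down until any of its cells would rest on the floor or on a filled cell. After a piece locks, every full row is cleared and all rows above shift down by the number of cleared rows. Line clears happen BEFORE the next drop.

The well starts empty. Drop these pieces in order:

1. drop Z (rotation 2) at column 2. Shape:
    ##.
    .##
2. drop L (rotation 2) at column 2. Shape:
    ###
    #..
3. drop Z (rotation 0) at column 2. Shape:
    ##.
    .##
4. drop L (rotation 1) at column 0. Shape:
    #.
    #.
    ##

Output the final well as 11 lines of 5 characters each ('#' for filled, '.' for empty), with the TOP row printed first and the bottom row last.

Answer: .....
.....
.....
.....
.....
..##.
...##
..###
#.#..
#.##.
##.##

Derivation:
Drop 1: Z rot2 at col 2 lands with bottom-row=0; cleared 0 line(s) (total 0); column heights now [0 0 2 2 1], max=2
Drop 2: L rot2 at col 2 lands with bottom-row=2; cleared 0 line(s) (total 0); column heights now [0 0 4 4 4], max=4
Drop 3: Z rot0 at col 2 lands with bottom-row=4; cleared 0 line(s) (total 0); column heights now [0 0 6 6 5], max=6
Drop 4: L rot1 at col 0 lands with bottom-row=0; cleared 0 line(s) (total 0); column heights now [3 1 6 6 5], max=6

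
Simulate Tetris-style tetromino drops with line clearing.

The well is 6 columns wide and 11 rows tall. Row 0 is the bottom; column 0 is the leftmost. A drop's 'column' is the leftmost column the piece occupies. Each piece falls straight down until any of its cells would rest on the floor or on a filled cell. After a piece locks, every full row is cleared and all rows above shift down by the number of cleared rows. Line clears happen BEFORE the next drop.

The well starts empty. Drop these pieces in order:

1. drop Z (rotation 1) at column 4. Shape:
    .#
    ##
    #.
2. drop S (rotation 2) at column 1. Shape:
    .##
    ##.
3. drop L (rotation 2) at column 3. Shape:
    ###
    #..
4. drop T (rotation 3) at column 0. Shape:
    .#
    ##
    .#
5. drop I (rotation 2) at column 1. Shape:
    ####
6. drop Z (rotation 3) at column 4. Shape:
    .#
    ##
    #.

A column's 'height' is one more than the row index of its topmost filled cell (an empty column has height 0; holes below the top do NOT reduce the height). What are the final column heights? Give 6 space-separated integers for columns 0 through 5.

Drop 1: Z rot1 at col 4 lands with bottom-row=0; cleared 0 line(s) (total 0); column heights now [0 0 0 0 2 3], max=3
Drop 2: S rot2 at col 1 lands with bottom-row=0; cleared 0 line(s) (total 0); column heights now [0 1 2 2 2 3], max=3
Drop 3: L rot2 at col 3 lands with bottom-row=2; cleared 0 line(s) (total 0); column heights now [0 1 2 4 4 4], max=4
Drop 4: T rot3 at col 0 lands with bottom-row=1; cleared 0 line(s) (total 0); column heights now [3 4 2 4 4 4], max=4
Drop 5: I rot2 at col 1 lands with bottom-row=4; cleared 0 line(s) (total 0); column heights now [3 5 5 5 5 4], max=5
Drop 6: Z rot3 at col 4 lands with bottom-row=5; cleared 0 line(s) (total 0); column heights now [3 5 5 5 7 8], max=8

Answer: 3 5 5 5 7 8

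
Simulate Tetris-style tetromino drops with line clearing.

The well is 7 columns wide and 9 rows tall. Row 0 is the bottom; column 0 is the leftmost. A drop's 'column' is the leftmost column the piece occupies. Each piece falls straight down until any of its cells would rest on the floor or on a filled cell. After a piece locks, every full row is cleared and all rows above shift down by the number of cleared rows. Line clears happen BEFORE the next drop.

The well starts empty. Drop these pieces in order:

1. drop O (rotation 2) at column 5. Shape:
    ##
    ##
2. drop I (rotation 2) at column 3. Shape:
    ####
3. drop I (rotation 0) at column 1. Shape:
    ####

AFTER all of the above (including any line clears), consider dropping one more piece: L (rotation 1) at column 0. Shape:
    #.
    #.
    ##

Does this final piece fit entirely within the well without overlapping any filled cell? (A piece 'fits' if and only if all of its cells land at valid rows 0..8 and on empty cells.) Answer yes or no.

Drop 1: O rot2 at col 5 lands with bottom-row=0; cleared 0 line(s) (total 0); column heights now [0 0 0 0 0 2 2], max=2
Drop 2: I rot2 at col 3 lands with bottom-row=2; cleared 0 line(s) (total 0); column heights now [0 0 0 3 3 3 3], max=3
Drop 3: I rot0 at col 1 lands with bottom-row=3; cleared 0 line(s) (total 0); column heights now [0 4 4 4 4 3 3], max=4
Test piece L rot1 at col 0 (width 2): heights before test = [0 4 4 4 4 3 3]; fits = True

Answer: yes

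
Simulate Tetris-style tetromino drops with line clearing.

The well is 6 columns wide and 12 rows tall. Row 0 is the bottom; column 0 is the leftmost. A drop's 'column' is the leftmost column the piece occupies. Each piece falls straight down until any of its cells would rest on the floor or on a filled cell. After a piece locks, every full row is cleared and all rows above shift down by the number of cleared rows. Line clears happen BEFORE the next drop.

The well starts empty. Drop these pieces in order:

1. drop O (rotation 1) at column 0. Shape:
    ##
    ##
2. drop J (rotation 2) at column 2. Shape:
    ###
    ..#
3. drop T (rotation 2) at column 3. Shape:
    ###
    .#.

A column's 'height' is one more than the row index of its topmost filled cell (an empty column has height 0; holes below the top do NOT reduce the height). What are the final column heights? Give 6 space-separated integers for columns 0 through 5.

Answer: 2 2 2 4 4 4

Derivation:
Drop 1: O rot1 at col 0 lands with bottom-row=0; cleared 0 line(s) (total 0); column heights now [2 2 0 0 0 0], max=2
Drop 2: J rot2 at col 2 lands with bottom-row=0; cleared 0 line(s) (total 0); column heights now [2 2 2 2 2 0], max=2
Drop 3: T rot2 at col 3 lands with bottom-row=2; cleared 0 line(s) (total 0); column heights now [2 2 2 4 4 4], max=4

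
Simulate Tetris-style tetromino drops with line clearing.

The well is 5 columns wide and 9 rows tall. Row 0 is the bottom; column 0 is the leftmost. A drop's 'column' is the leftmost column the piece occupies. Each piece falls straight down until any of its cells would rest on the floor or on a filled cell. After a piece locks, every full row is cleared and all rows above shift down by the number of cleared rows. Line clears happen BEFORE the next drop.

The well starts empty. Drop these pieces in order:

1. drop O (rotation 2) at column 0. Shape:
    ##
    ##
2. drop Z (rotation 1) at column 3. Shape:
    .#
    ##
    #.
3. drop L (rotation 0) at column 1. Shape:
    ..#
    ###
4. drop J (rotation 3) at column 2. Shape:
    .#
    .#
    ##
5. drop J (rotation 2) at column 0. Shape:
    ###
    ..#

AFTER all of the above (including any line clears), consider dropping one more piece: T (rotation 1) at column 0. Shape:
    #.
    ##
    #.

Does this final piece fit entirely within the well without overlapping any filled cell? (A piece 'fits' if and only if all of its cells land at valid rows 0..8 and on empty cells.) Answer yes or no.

Drop 1: O rot2 at col 0 lands with bottom-row=0; cleared 0 line(s) (total 0); column heights now [2 2 0 0 0], max=2
Drop 2: Z rot1 at col 3 lands with bottom-row=0; cleared 0 line(s) (total 0); column heights now [2 2 0 2 3], max=3
Drop 3: L rot0 at col 1 lands with bottom-row=2; cleared 0 line(s) (total 0); column heights now [2 3 3 4 3], max=4
Drop 4: J rot3 at col 2 lands with bottom-row=4; cleared 0 line(s) (total 0); column heights now [2 3 5 7 3], max=7
Drop 5: J rot2 at col 0 lands with bottom-row=5; cleared 0 line(s) (total 0); column heights now [7 7 7 7 3], max=7
Test piece T rot1 at col 0 (width 2): heights before test = [7 7 7 7 3]; fits = False

Answer: no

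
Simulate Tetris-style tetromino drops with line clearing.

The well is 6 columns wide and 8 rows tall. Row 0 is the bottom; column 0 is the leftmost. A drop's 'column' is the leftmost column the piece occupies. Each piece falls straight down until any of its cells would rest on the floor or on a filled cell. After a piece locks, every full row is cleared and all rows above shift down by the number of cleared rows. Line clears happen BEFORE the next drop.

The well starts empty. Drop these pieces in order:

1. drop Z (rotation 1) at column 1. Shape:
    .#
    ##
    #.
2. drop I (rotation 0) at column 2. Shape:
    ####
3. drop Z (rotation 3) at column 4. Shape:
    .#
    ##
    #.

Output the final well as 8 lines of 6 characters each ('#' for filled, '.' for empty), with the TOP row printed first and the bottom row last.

Answer: ......
.....#
....##
....#.
..####
..#...
.##...
.#....

Derivation:
Drop 1: Z rot1 at col 1 lands with bottom-row=0; cleared 0 line(s) (total 0); column heights now [0 2 3 0 0 0], max=3
Drop 2: I rot0 at col 2 lands with bottom-row=3; cleared 0 line(s) (total 0); column heights now [0 2 4 4 4 4], max=4
Drop 3: Z rot3 at col 4 lands with bottom-row=4; cleared 0 line(s) (total 0); column heights now [0 2 4 4 6 7], max=7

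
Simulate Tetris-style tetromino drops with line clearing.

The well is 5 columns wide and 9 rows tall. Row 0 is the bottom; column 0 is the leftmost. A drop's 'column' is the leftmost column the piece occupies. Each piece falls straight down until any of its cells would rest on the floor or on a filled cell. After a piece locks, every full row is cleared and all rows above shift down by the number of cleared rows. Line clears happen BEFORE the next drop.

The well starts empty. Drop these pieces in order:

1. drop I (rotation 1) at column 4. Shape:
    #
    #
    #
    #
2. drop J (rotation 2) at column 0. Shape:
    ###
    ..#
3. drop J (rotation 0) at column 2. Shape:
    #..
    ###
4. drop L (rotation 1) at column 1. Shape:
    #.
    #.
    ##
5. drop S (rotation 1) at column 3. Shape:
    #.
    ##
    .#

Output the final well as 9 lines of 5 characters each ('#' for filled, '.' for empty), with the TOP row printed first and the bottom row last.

Answer: .#...
.#.#.
.####
..#.#
..###
....#
....#
###.#
..#.#

Derivation:
Drop 1: I rot1 at col 4 lands with bottom-row=0; cleared 0 line(s) (total 0); column heights now [0 0 0 0 4], max=4
Drop 2: J rot2 at col 0 lands with bottom-row=0; cleared 0 line(s) (total 0); column heights now [2 2 2 0 4], max=4
Drop 3: J rot0 at col 2 lands with bottom-row=4; cleared 0 line(s) (total 0); column heights now [2 2 6 5 5], max=6
Drop 4: L rot1 at col 1 lands with bottom-row=6; cleared 0 line(s) (total 0); column heights now [2 9 7 5 5], max=9
Drop 5: S rot1 at col 3 lands with bottom-row=5; cleared 0 line(s) (total 0); column heights now [2 9 7 8 7], max=9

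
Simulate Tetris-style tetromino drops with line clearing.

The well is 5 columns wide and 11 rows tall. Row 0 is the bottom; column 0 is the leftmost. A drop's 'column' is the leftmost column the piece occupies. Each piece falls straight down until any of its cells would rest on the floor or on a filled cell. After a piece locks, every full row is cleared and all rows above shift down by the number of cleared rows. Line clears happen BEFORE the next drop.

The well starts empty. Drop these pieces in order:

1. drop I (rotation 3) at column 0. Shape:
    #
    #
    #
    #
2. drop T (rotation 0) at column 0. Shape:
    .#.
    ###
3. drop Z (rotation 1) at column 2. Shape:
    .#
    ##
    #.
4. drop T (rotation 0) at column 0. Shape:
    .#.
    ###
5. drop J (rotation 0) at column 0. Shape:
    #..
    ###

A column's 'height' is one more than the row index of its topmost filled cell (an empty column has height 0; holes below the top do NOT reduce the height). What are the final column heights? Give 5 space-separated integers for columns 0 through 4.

Answer: 11 10 10 8 0

Derivation:
Drop 1: I rot3 at col 0 lands with bottom-row=0; cleared 0 line(s) (total 0); column heights now [4 0 0 0 0], max=4
Drop 2: T rot0 at col 0 lands with bottom-row=4; cleared 0 line(s) (total 0); column heights now [5 6 5 0 0], max=6
Drop 3: Z rot1 at col 2 lands with bottom-row=5; cleared 0 line(s) (total 0); column heights now [5 6 7 8 0], max=8
Drop 4: T rot0 at col 0 lands with bottom-row=7; cleared 0 line(s) (total 0); column heights now [8 9 8 8 0], max=9
Drop 5: J rot0 at col 0 lands with bottom-row=9; cleared 0 line(s) (total 0); column heights now [11 10 10 8 0], max=11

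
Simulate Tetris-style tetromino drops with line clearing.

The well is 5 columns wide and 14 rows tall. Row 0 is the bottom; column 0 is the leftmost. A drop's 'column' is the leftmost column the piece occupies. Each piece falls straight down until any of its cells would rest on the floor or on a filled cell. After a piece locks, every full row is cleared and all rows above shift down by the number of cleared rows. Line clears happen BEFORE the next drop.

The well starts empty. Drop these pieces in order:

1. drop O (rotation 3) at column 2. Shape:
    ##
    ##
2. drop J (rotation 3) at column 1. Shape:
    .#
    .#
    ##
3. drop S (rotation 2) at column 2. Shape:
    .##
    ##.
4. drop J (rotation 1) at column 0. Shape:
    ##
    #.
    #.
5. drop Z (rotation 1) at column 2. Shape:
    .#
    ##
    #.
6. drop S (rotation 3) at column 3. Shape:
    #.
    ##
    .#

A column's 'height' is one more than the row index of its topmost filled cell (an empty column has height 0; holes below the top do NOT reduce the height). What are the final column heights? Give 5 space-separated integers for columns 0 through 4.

Drop 1: O rot3 at col 2 lands with bottom-row=0; cleared 0 line(s) (total 0); column heights now [0 0 2 2 0], max=2
Drop 2: J rot3 at col 1 lands with bottom-row=2; cleared 0 line(s) (total 0); column heights now [0 3 5 2 0], max=5
Drop 3: S rot2 at col 2 lands with bottom-row=5; cleared 0 line(s) (total 0); column heights now [0 3 6 7 7], max=7
Drop 4: J rot1 at col 0 lands with bottom-row=1; cleared 0 line(s) (total 0); column heights now [4 4 6 7 7], max=7
Drop 5: Z rot1 at col 2 lands with bottom-row=6; cleared 0 line(s) (total 0); column heights now [4 4 8 9 7], max=9
Drop 6: S rot3 at col 3 lands with bottom-row=8; cleared 0 line(s) (total 0); column heights now [4 4 8 11 10], max=11

Answer: 4 4 8 11 10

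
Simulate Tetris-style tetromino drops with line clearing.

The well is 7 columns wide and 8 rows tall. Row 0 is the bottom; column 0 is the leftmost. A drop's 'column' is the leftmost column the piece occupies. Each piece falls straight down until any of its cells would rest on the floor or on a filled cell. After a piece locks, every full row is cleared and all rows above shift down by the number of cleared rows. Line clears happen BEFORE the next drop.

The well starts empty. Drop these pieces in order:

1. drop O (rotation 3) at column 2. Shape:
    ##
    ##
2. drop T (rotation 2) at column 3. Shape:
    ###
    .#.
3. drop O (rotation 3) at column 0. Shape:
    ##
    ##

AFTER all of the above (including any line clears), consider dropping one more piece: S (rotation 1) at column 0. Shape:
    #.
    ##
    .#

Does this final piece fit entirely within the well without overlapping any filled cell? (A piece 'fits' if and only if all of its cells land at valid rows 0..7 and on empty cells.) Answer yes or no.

Drop 1: O rot3 at col 2 lands with bottom-row=0; cleared 0 line(s) (total 0); column heights now [0 0 2 2 0 0 0], max=2
Drop 2: T rot2 at col 3 lands with bottom-row=1; cleared 0 line(s) (total 0); column heights now [0 0 2 3 3 3 0], max=3
Drop 3: O rot3 at col 0 lands with bottom-row=0; cleared 0 line(s) (total 0); column heights now [2 2 2 3 3 3 0], max=3
Test piece S rot1 at col 0 (width 2): heights before test = [2 2 2 3 3 3 0]; fits = True

Answer: yes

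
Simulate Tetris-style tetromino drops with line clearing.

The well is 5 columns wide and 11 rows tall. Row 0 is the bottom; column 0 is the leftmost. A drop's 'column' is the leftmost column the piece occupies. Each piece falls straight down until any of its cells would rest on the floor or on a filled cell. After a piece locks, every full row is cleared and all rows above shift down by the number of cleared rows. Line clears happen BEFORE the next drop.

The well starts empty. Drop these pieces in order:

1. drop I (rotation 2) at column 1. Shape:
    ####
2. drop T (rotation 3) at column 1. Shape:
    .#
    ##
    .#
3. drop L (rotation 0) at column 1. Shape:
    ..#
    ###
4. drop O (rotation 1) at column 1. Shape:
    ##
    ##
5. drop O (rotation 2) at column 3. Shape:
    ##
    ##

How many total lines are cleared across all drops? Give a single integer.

Drop 1: I rot2 at col 1 lands with bottom-row=0; cleared 0 line(s) (total 0); column heights now [0 1 1 1 1], max=1
Drop 2: T rot3 at col 1 lands with bottom-row=1; cleared 0 line(s) (total 0); column heights now [0 3 4 1 1], max=4
Drop 3: L rot0 at col 1 lands with bottom-row=4; cleared 0 line(s) (total 0); column heights now [0 5 5 6 1], max=6
Drop 4: O rot1 at col 1 lands with bottom-row=5; cleared 0 line(s) (total 0); column heights now [0 7 7 6 1], max=7
Drop 5: O rot2 at col 3 lands with bottom-row=6; cleared 0 line(s) (total 0); column heights now [0 7 7 8 8], max=8

Answer: 0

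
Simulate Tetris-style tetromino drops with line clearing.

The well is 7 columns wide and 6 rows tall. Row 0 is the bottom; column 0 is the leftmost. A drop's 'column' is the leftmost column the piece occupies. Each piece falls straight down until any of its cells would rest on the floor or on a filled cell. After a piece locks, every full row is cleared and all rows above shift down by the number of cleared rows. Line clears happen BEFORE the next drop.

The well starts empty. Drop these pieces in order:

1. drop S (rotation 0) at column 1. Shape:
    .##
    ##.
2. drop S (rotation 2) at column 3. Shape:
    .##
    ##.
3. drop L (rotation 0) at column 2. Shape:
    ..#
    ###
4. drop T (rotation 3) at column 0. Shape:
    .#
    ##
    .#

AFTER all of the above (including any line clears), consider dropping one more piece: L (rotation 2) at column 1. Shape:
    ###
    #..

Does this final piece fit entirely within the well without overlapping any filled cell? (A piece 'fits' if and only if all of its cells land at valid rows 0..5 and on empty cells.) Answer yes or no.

Drop 1: S rot0 at col 1 lands with bottom-row=0; cleared 0 line(s) (total 0); column heights now [0 1 2 2 0 0 0], max=2
Drop 2: S rot2 at col 3 lands with bottom-row=2; cleared 0 line(s) (total 0); column heights now [0 1 2 3 4 4 0], max=4
Drop 3: L rot0 at col 2 lands with bottom-row=4; cleared 0 line(s) (total 0); column heights now [0 1 5 5 6 4 0], max=6
Drop 4: T rot3 at col 0 lands with bottom-row=1; cleared 0 line(s) (total 0); column heights now [3 4 5 5 6 4 0], max=6
Test piece L rot2 at col 1 (width 3): heights before test = [3 4 5 5 6 4 0]; fits = True

Answer: yes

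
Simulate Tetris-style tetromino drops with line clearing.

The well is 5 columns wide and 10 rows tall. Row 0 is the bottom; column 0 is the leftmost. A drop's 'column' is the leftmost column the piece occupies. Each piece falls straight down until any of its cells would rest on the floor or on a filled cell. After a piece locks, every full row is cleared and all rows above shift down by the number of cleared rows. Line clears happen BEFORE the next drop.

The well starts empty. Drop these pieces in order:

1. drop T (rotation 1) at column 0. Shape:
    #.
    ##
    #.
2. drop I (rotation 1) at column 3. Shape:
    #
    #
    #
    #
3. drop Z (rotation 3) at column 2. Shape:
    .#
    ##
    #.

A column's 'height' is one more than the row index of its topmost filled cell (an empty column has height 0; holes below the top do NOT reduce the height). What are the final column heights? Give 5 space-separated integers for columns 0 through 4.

Answer: 3 2 5 6 0

Derivation:
Drop 1: T rot1 at col 0 lands with bottom-row=0; cleared 0 line(s) (total 0); column heights now [3 2 0 0 0], max=3
Drop 2: I rot1 at col 3 lands with bottom-row=0; cleared 0 line(s) (total 0); column heights now [3 2 0 4 0], max=4
Drop 3: Z rot3 at col 2 lands with bottom-row=3; cleared 0 line(s) (total 0); column heights now [3 2 5 6 0], max=6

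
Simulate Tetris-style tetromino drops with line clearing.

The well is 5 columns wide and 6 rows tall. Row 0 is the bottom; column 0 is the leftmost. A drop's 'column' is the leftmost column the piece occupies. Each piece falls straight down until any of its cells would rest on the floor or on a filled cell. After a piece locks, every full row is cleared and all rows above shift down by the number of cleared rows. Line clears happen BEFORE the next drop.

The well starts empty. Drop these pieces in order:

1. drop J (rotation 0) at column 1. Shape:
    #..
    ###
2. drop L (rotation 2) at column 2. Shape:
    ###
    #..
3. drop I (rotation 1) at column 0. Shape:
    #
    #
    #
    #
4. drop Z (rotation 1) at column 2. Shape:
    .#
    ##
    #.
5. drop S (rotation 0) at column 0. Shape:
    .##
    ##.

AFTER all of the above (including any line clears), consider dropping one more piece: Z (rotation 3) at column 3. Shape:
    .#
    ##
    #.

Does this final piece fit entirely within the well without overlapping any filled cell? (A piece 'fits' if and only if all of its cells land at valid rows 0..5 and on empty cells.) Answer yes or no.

Drop 1: J rot0 at col 1 lands with bottom-row=0; cleared 0 line(s) (total 0); column heights now [0 2 1 1 0], max=2
Drop 2: L rot2 at col 2 lands with bottom-row=1; cleared 0 line(s) (total 0); column heights now [0 2 3 3 3], max=3
Drop 3: I rot1 at col 0 lands with bottom-row=0; cleared 0 line(s) (total 0); column heights now [4 2 3 3 3], max=4
Drop 4: Z rot1 at col 2 lands with bottom-row=3; cleared 0 line(s) (total 0); column heights now [4 2 5 6 3], max=6
Drop 5: S rot0 at col 0 lands with bottom-row=4; cleared 0 line(s) (total 0); column heights now [5 6 6 6 3], max=6
Test piece Z rot3 at col 3 (width 2): heights before test = [5 6 6 6 3]; fits = False

Answer: no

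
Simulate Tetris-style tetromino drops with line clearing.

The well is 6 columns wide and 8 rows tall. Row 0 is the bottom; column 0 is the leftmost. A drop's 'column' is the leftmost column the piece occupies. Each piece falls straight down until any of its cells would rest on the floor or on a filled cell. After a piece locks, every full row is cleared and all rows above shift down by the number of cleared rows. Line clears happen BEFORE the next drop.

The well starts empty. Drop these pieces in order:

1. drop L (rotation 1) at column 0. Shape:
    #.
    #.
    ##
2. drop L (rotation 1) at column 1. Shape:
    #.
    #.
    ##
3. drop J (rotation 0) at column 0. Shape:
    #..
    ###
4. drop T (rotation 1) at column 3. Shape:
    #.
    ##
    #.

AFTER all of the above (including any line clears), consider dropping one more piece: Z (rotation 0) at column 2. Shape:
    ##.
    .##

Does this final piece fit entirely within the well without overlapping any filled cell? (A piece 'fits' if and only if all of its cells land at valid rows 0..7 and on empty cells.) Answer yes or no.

Answer: yes

Derivation:
Drop 1: L rot1 at col 0 lands with bottom-row=0; cleared 0 line(s) (total 0); column heights now [3 1 0 0 0 0], max=3
Drop 2: L rot1 at col 1 lands with bottom-row=1; cleared 0 line(s) (total 0); column heights now [3 4 2 0 0 0], max=4
Drop 3: J rot0 at col 0 lands with bottom-row=4; cleared 0 line(s) (total 0); column heights now [6 5 5 0 0 0], max=6
Drop 4: T rot1 at col 3 lands with bottom-row=0; cleared 0 line(s) (total 0); column heights now [6 5 5 3 2 0], max=6
Test piece Z rot0 at col 2 (width 3): heights before test = [6 5 5 3 2 0]; fits = True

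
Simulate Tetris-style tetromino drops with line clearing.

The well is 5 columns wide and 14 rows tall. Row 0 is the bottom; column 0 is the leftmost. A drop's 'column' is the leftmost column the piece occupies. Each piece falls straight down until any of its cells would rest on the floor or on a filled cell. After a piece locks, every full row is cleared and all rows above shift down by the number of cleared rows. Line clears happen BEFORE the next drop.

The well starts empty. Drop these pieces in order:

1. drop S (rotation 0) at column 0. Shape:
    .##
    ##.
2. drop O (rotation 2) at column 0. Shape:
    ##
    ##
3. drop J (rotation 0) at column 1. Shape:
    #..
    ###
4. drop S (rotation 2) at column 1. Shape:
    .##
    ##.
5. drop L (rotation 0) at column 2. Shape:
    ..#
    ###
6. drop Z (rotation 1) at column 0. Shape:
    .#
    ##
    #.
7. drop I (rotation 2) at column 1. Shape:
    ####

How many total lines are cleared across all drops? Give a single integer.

Drop 1: S rot0 at col 0 lands with bottom-row=0; cleared 0 line(s) (total 0); column heights now [1 2 2 0 0], max=2
Drop 2: O rot2 at col 0 lands with bottom-row=2; cleared 0 line(s) (total 0); column heights now [4 4 2 0 0], max=4
Drop 3: J rot0 at col 1 lands with bottom-row=4; cleared 0 line(s) (total 0); column heights now [4 6 5 5 0], max=6
Drop 4: S rot2 at col 1 lands with bottom-row=6; cleared 0 line(s) (total 0); column heights now [4 7 8 8 0], max=8
Drop 5: L rot0 at col 2 lands with bottom-row=8; cleared 0 line(s) (total 0); column heights now [4 7 9 9 10], max=10
Drop 6: Z rot1 at col 0 lands with bottom-row=6; cleared 0 line(s) (total 0); column heights now [8 9 9 9 10], max=10
Drop 7: I rot2 at col 1 lands with bottom-row=10; cleared 0 line(s) (total 0); column heights now [8 11 11 11 11], max=11

Answer: 0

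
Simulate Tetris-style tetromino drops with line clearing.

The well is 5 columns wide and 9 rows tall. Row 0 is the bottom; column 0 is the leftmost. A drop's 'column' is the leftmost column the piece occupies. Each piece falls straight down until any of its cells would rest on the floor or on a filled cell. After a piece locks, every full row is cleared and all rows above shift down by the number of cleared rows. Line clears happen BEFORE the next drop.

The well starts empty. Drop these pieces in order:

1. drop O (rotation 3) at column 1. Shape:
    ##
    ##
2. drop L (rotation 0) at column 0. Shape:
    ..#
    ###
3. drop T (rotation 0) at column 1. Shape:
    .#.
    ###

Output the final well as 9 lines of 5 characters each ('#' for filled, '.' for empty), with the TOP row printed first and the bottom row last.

Drop 1: O rot3 at col 1 lands with bottom-row=0; cleared 0 line(s) (total 0); column heights now [0 2 2 0 0], max=2
Drop 2: L rot0 at col 0 lands with bottom-row=2; cleared 0 line(s) (total 0); column heights now [3 3 4 0 0], max=4
Drop 3: T rot0 at col 1 lands with bottom-row=4; cleared 0 line(s) (total 0); column heights now [3 5 6 5 0], max=6

Answer: .....
.....
.....
..#..
.###.
..#..
###..
.##..
.##..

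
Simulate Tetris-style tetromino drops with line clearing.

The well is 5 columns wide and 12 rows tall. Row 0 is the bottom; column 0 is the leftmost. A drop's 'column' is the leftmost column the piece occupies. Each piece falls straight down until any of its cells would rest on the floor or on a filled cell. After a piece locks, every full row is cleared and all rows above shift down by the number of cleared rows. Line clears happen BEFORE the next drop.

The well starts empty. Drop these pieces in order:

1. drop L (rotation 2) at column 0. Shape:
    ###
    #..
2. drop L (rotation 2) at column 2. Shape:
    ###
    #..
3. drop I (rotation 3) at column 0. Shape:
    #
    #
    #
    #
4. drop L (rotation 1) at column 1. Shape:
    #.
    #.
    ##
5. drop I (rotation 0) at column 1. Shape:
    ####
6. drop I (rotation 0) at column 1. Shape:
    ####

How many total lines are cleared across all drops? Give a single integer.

Answer: 0

Derivation:
Drop 1: L rot2 at col 0 lands with bottom-row=0; cleared 0 line(s) (total 0); column heights now [2 2 2 0 0], max=2
Drop 2: L rot2 at col 2 lands with bottom-row=2; cleared 0 line(s) (total 0); column heights now [2 2 4 4 4], max=4
Drop 3: I rot3 at col 0 lands with bottom-row=2; cleared 0 line(s) (total 0); column heights now [6 2 4 4 4], max=6
Drop 4: L rot1 at col 1 lands with bottom-row=4; cleared 0 line(s) (total 0); column heights now [6 7 5 4 4], max=7
Drop 5: I rot0 at col 1 lands with bottom-row=7; cleared 0 line(s) (total 0); column heights now [6 8 8 8 8], max=8
Drop 6: I rot0 at col 1 lands with bottom-row=8; cleared 0 line(s) (total 0); column heights now [6 9 9 9 9], max=9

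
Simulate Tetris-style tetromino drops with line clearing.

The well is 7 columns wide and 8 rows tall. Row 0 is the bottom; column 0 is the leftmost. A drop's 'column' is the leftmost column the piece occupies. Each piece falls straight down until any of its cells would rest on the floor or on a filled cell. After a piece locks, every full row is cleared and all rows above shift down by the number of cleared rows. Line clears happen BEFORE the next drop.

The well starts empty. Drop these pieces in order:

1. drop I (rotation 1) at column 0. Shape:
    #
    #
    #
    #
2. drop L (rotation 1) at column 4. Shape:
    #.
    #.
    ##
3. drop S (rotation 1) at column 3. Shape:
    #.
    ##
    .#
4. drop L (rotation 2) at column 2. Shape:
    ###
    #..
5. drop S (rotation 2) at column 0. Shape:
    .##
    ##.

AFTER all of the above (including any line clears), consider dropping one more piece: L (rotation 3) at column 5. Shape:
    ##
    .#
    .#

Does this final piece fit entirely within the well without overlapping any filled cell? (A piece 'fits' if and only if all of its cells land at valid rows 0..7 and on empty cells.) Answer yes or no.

Drop 1: I rot1 at col 0 lands with bottom-row=0; cleared 0 line(s) (total 0); column heights now [4 0 0 0 0 0 0], max=4
Drop 2: L rot1 at col 4 lands with bottom-row=0; cleared 0 line(s) (total 0); column heights now [4 0 0 0 3 1 0], max=4
Drop 3: S rot1 at col 3 lands with bottom-row=3; cleared 0 line(s) (total 0); column heights now [4 0 0 6 5 1 0], max=6
Drop 4: L rot2 at col 2 lands with bottom-row=5; cleared 0 line(s) (total 0); column heights now [4 0 7 7 7 1 0], max=7
Drop 5: S rot2 at col 0 lands with bottom-row=6; cleared 0 line(s) (total 0); column heights now [7 8 8 7 7 1 0], max=8
Test piece L rot3 at col 5 (width 2): heights before test = [7 8 8 7 7 1 0]; fits = True

Answer: yes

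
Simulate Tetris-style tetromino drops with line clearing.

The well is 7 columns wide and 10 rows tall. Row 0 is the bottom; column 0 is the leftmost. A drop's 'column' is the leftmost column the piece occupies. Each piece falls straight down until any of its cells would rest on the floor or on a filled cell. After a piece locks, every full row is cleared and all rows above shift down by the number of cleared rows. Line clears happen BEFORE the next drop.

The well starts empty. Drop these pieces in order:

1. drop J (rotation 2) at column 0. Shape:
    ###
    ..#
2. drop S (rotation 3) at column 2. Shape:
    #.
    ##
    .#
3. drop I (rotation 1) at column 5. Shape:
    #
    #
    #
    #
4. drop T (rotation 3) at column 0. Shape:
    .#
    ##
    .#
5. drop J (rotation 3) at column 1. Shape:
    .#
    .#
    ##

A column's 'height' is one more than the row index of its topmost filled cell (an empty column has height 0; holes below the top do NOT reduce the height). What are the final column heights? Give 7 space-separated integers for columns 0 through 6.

Answer: 4 6 8 3 0 4 0

Derivation:
Drop 1: J rot2 at col 0 lands with bottom-row=0; cleared 0 line(s) (total 0); column heights now [2 2 2 0 0 0 0], max=2
Drop 2: S rot3 at col 2 lands with bottom-row=1; cleared 0 line(s) (total 0); column heights now [2 2 4 3 0 0 0], max=4
Drop 3: I rot1 at col 5 lands with bottom-row=0; cleared 0 line(s) (total 0); column heights now [2 2 4 3 0 4 0], max=4
Drop 4: T rot3 at col 0 lands with bottom-row=2; cleared 0 line(s) (total 0); column heights now [4 5 4 3 0 4 0], max=5
Drop 5: J rot3 at col 1 lands with bottom-row=5; cleared 0 line(s) (total 0); column heights now [4 6 8 3 0 4 0], max=8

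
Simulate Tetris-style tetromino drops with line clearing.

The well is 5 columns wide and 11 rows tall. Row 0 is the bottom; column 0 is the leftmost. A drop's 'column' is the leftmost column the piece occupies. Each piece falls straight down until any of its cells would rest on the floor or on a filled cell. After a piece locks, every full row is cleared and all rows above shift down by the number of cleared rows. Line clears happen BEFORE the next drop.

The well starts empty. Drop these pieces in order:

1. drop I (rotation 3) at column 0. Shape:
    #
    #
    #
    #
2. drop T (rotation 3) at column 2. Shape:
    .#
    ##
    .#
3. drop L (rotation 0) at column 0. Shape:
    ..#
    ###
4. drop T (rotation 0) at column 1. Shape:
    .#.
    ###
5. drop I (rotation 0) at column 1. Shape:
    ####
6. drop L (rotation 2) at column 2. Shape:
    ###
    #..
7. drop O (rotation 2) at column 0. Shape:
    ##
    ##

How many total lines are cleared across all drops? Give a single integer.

Drop 1: I rot3 at col 0 lands with bottom-row=0; cleared 0 line(s) (total 0); column heights now [4 0 0 0 0], max=4
Drop 2: T rot3 at col 2 lands with bottom-row=0; cleared 0 line(s) (total 0); column heights now [4 0 2 3 0], max=4
Drop 3: L rot0 at col 0 lands with bottom-row=4; cleared 0 line(s) (total 0); column heights now [5 5 6 3 0], max=6
Drop 4: T rot0 at col 1 lands with bottom-row=6; cleared 0 line(s) (total 0); column heights now [5 7 8 7 0], max=8
Drop 5: I rot0 at col 1 lands with bottom-row=8; cleared 0 line(s) (total 0); column heights now [5 9 9 9 9], max=9
Drop 6: L rot2 at col 2 lands with bottom-row=9; cleared 0 line(s) (total 0); column heights now [5 9 11 11 11], max=11
Drop 7: O rot2 at col 0 lands with bottom-row=9; cleared 1 line(s) (total 1); column heights now [10 10 10 9 9], max=10

Answer: 1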